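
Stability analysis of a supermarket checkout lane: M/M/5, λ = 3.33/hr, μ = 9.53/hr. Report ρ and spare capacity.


Total capacity cμ = 5·9.53 = 47.65/hr
ρ = λ/(cμ) = 3.33/47.65 = 0.06988
Stable ⇔ ρ < 1: YES
Spare capacity = cμ − λ = 47.65 − 3.33 = 44.32/hr

Final: ρ = 0.06988; stable; margin = 44.32/hr


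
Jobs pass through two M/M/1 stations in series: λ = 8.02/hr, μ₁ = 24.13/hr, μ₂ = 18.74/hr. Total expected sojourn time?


Each node sees arrival rate λ = 8.02/hr (tandem ⇒ throughput preserved).
W₁ = 1/(μ₁−λ) = 1/(24.13−8.02) = 0.06207 hr
W₂ = 1/(μ₂−λ) = 1/(18.74−8.02) = 0.09328 hr
W_total = W₁ + W₂ = 0.06207 + 0.09328 = 0.15536 hr

Final: 0.15536 hr


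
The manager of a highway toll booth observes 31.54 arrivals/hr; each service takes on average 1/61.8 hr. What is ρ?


ρ = λ/μ = 31.54/61.8 = 0.5104

Final: 0.5104


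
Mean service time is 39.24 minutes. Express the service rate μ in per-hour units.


μ = 1/(service time) in consistent units.
1 hour = 60 min, so μ = 60/39.24 = 1.5291 per hour

Final: 1.5291 /hr


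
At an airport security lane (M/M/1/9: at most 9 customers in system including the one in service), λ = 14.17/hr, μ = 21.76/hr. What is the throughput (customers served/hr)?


ρ = 0.6512; P_K = (1−ρ)ρ^9/(1−ρ^10) = 0.007447
λ_eff = λ(1 − P_K) = 14.17·(1 − 0.007447) = 14.17·0.992553 = 14.0645 /hr

Final: 14.0645 /hr


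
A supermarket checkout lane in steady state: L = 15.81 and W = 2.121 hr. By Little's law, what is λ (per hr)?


λ = L/W = 15.81/2.121 = 7.4540 /hr

Final: 7.4540 /hr


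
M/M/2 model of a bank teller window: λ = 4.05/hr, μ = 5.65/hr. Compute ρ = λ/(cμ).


ρ = λ/(cμ) = 4.05/(2·5.65) = 4.05/11.30 = 0.3584

Final: 0.3584


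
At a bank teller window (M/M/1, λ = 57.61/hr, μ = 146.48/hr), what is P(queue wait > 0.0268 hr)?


ρ = 57.61/146.48 = 0.3933
P(Wq > t) = ρ·e^{−(μ−λ)t} = 0.3933·e^{−2.3817}
= 0.3933·0.092392 = 0.036337

Final: 0.036337


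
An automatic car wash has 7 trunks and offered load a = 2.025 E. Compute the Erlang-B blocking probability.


B(c,a) = (a^c/c!) / Σ_{k=0}^{c} a^k/k!
a^7/7! = 0.027704
Σ terms (k=0..7): 1.00000 + 2.02500 + 2.05031 + 1.38396 + 0.70063 + 0.28376 + 0.09577 + 0.02770 = 7.567130
B = 0.027704/7.567130 = 0.003661

Final: 0.003661


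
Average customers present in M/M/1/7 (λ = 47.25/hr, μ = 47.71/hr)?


ρ = 47.25/47.71 = 0.9904
L = ρ[1 − (K+1)ρ^K + Kρ^(K+1)] / [(1−ρ)(1−ρ^(K+1))]
Numerator: 0.9904·(1 − 8·0.934430 + 7·0.925421) = 0.002480
Denominator: (0.009642)·(0.074579) = 0.0007191
L = 0.002480/0.0007191 = 3.4491

Final: 3.4491


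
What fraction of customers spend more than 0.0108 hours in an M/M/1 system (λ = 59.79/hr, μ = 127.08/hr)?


W ~ Exponential(μ−λ) for M/M/1.
μ − λ = 127.08 − 59.79 = 67.2900
P(W > t) = e^{−(μ−λ)t} = e^{−0.7267} = 0.483486

Final: 0.483486


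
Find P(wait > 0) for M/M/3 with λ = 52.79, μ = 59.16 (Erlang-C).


a = λ/μ = 0.8923; ρ = a/3 = 0.2974
P₀ = 0.406669 (from M/M/c formula)
C(c,a) = [a^c/(c!(1−ρ))]·P₀ = [0.71051/(6·0.7026)]·0.406669
= 0.16855·0.406669 = 0.068545

Final: 0.068545


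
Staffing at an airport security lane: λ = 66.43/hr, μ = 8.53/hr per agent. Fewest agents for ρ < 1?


Stability requires cμ > λ ⇔ c > λ/μ.
λ/μ = 66.43/8.53 = 7.7878
Minimum integer c = ⌊7.7878⌋ + 1 = 8
Check: 8·8.53 = 68.24 > 66.43, while 7·8.53 = 59.71 ≤ 66.43

Final: 8 servers


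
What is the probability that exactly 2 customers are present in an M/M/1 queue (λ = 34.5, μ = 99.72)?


ρ = 34.5/99.72 = 0.3460
P_n = (1−ρ)·ρ^n = (1 − 0.3460)·0.3460^2 = 0.6540·0.119694 = 0.078284

Final: 0.078284


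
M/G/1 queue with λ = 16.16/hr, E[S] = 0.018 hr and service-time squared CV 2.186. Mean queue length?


ρ = λ·E[S] = 16.16·0.018 = 0.2909
Lq = ρ²(1+C_s²)/(2(1−ρ)) = 0.08461·(1+2.186)/(2·0.7091)
= 0.08461·3.1860/1.4182 = 0.19007

Final: 0.19007


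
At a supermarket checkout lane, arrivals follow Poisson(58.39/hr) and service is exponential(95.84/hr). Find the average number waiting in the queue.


ρ = 58.39/95.84 = 0.6092
Lq = ρ²/(1−ρ) = 0.3712/0.3908 = 0.9499

Final: 0.9499


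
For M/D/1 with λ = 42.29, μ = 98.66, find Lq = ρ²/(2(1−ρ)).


ρ = 42.29/98.66 = 0.4286
M/D/1: Lq = ρ²/(2(1−ρ)) = 0.1837/(2·0.5714) = 0.16079

Final: 0.16079


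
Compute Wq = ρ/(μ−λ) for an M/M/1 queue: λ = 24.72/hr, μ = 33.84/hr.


ρ = 24.72/33.84 = 0.7305
Wq = ρ/(μ−λ) = 0.7305/(33.84 − 24.72) = 0.7305/9.12 = 0.08010 hr

Final: 0.08010 hr


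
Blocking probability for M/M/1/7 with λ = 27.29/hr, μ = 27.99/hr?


ρ = λ/μ = 27.29/27.99 = 0.9750
P_K = (1−ρ)ρ^K/(1−ρ^(K+1)) = (0.02501·0.837538)/(1 − 0.816592)
= 0.020946/0.183408 = 0.114204

Final: 0.114204


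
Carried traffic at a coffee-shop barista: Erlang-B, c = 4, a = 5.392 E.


B(4,5.392) = 0.428069 (Erlang-B)
Carried load = a(1 − B) = 5.392·(1 − 0.428069) = 5.392·0.571931 = 3.0839 E

Final: 3.0839 Erlangs


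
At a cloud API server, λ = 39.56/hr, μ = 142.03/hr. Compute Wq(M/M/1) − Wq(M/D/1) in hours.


ρ = 39.56/142.03 = 0.2785
Wq(M/M/1) = ρ/(μ−λ) = 0.2785/102.47 = 0.002718 hr
Wq(M/D/1) = ρ/(2(μ−λ)) = 0.001359 hr
Savings = 0.002718 − 0.001359 = 0.001359 hr

Final: 0.001359 hr


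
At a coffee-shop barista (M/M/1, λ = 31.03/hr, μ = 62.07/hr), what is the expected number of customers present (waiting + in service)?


ρ = λ/μ = 31.03/62.07 = 0.4999
L = ρ/(1−ρ) = 0.4999/(1 − 0.4999) = 0.4999/0.5001 = 0.9997

Final: 0.9997


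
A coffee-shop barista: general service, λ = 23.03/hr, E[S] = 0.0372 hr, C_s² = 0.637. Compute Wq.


ρ = λ·E[S] = 23.03·0.0372 = 0.8567
E[S²] = E[S]²(1+C_s²) = 0.0372²·(1+0.637) = 0.002265
Wq = λ·E[S²]/(2(1−ρ)) = 23.03·0.002265/(2·0.1433) = 0.18205 hr

Final: 0.18205 hr


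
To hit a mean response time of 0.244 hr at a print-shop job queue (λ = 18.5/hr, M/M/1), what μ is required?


W = 1/(μ−λ) ⇒ μ − λ = 1/W = 1/0.244 = 4.0984
μ = λ + 1/W = 18.5 + 4.0984 = 22.5984 per hr

Final: 22.5984 /hr


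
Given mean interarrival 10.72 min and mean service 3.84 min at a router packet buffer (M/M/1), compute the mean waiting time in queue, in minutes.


λ = 60/10.72 = 5.5970 /hr
μ = 60/3.84 = 15.6250 /hr
ρ = λ/μ = 5.5970/15.6250 = 0.3582
Wq = ρ/(μ−λ) = 0.3582/(15.6250−5.5970) = 0.03572 hr
In minutes: 0.03572·60 = 2.143 min

Final: 2.143 min


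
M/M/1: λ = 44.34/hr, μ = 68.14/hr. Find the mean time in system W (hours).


W = 1/(μ−λ) = 1/(68.14 − 44.34) = 1/23.80 = 0.04202 hr

Final: 0.04202 hr


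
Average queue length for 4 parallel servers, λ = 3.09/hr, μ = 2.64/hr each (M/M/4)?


a = λ/μ = 1.1705; ρ = a/4 = 0.2926
P₀ = 0.309288
Lq = P₀·a^c·ρ / (c!·(1−ρ)²) = 0.309288·1.87680·0.2926/(24·0.50040)
= 0.01414

Final: 0.01414


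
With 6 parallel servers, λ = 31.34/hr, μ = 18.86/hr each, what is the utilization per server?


ρ = λ/(cμ) = 31.34/(6·18.86) = 31.34/113.16 = 0.2770

Final: 0.2770


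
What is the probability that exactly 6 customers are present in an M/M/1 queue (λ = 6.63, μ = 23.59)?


ρ = 6.63/23.59 = 0.2811
P_n = (1−ρ)·ρ^n = (1 − 0.2811)·0.2811^6 = 0.7189·0.0004928 = 0.0003543

Final: 0.0003543


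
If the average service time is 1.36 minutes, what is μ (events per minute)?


μ = 1/(service time) in consistent units.
1 minute = 1 min, so μ = 1/1.36 = 0.7353 per minute

Final: 0.7353 /min


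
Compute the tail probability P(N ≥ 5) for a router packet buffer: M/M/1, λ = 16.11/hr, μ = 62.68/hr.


ρ = 16.11/62.68 = 0.2570
P(N ≥ n) = ρ^n = 0.2570^5 = 0.001122

Final: 0.001122


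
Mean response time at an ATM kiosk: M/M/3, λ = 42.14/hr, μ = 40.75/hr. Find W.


a = 1.0341; ρ = 0.3447; P₀ = 0.350869
Lq = P₀·a^c·ρ/(c!(1−ρ)²) = 0.05191
Wq = Lq/λ = 0.05191/42.14 = 0.001232 hr
W = Wq + 1/μ = 0.001232 + 0.02454 = 0.02577 hr

Final: 0.02577 hr


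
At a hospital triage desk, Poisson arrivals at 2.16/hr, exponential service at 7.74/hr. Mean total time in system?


W = 1/(μ−λ) = 1/(7.74 − 2.16) = 1/5.58 = 0.1792 hr

Final: 0.1792 hr


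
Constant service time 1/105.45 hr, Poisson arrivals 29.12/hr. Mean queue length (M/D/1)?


ρ = 29.12/105.45 = 0.2761
M/D/1: Lq = ρ²/(2(1−ρ)) = 0.07626/(2·0.7239) = 0.05268

Final: 0.05268


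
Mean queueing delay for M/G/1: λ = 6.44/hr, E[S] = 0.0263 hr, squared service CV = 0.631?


ρ = λ·E[S] = 6.44·0.0263 = 0.1694
E[S²] = E[S]²(1+C_s²) = 0.0263²·(1+0.631) = 0.001128
Wq = λ·E[S²]/(2(1−ρ)) = 6.44·0.001128/(2·0.8306) = 0.004373 hr

Final: 0.004373 hr


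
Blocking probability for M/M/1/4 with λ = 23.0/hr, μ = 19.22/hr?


ρ = λ/μ = 23.0/19.22 = 1.1967
P_K = (1−ρ)ρ^K/(1−ρ^(K+1)) = (-0.1967·2.050680)/(1 − 2.453987)
= -0.403307/-1.453987 = 0.277380

Final: 0.277380


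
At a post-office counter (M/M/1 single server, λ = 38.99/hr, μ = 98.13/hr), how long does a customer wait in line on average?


ρ = 38.99/98.13 = 0.3973
Wq = ρ/(μ−λ) = 0.3973/(98.13 − 38.99) = 0.3973/59.14 = 0.006718 hr

Final: 0.006718 hr


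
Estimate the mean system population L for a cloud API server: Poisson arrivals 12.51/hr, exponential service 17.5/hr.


ρ = λ/μ = 12.51/17.5 = 0.7149
L = ρ/(1−ρ) = 0.7149/(1 − 0.7149) = 0.7149/0.2851 = 2.5070

Final: 2.5070


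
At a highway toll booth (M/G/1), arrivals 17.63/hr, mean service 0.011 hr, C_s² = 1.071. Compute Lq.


ρ = λ·E[S] = 17.63·0.011 = 0.1939
Lq = ρ²(1+C_s²)/(2(1−ρ)) = 0.03761·(1+1.071)/(2·0.8061)
= 0.03761·2.0710/1.6121 = 0.04831

Final: 0.04831


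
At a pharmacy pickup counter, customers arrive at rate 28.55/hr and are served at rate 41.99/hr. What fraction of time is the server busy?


ρ = λ/μ = 28.55/41.99 = 0.6799

Final: 0.6799


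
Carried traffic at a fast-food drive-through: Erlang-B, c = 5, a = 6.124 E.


B(5,6.124) = 0.368971 (Erlang-B)
Carried load = a(1 − B) = 6.124·(1 − 0.368971) = 6.124·0.631029 = 3.8644 E

Final: 3.8644 Erlangs


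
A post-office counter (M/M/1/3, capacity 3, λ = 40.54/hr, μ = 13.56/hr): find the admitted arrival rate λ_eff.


ρ = 2.9897; P_K = (1−ρ)ρ^3/(1−ρ^4) = 0.673951
λ_eff = λ(1 − P_K) = 40.54·(1 − 0.673951) = 40.54·0.326049 = 13.2180 /hr

Final: 13.2180 /hr


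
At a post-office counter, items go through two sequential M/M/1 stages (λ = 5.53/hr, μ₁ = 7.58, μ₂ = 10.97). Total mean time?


Each node sees arrival rate λ = 5.53/hr (tandem ⇒ throughput preserved).
W₁ = 1/(μ₁−λ) = 1/(7.58−5.53) = 0.48780 hr
W₂ = 1/(μ₂−λ) = 1/(10.97−5.53) = 0.18382 hr
W_total = W₁ + W₂ = 0.48780 + 0.18382 = 0.67163 hr

Final: 0.67163 hr


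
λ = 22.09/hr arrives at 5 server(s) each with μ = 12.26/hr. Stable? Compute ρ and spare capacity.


Total capacity cμ = 5·12.26 = 61.30/hr
ρ = λ/(cμ) = 22.09/61.30 = 0.3604
Stable ⇔ ρ < 1: YES
Spare capacity = cμ − λ = 61.30 − 22.09 = 39.21/hr

Final: ρ = 0.3604; stable; margin = 39.21/hr


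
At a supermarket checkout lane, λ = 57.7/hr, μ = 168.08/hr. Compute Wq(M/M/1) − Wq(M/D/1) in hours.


ρ = 57.7/168.08 = 0.3433
Wq(M/M/1) = ρ/(μ−λ) = 0.3433/110.38 = 0.003110 hr
Wq(M/D/1) = ρ/(2(μ−λ)) = 0.001555 hr
Savings = 0.003110 − 0.001555 = 0.001555 hr

Final: 0.001555 hr


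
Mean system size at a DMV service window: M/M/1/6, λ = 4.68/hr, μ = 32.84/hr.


ρ = 4.68/32.84 = 0.1425
L = ρ[1 − (K+1)ρ^K + Kρ^(K+1)] / [(1−ρ)(1−ρ^(K+1))]
Numerator: 0.1425·(1 − 7·0.000008376 + 6·0.000001194) = 0.142502
Denominator: (0.8575)·(0.999999) = 0.857490
L = 0.142502/0.857490 = 0.1662

Final: 0.1662


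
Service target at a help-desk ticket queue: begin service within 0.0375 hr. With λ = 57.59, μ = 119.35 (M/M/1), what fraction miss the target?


ρ = 57.59/119.35 = 0.4825
P(Wq > t) = ρ·e^{−(μ−λ)t} = 0.4825·e^{−2.3160}
= 0.4825·0.098667 = 0.047610

Final: 0.047610


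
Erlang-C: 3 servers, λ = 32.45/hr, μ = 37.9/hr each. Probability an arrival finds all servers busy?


a = λ/μ = 0.8562; ρ = a/3 = 0.2854
P₀ = 0.422096 (from M/M/c formula)
C(c,a) = [a^c/(c!(1−ρ))]·P₀ = [0.62766/(6·0.7146)]·0.422096
= 0.14639·0.422096 = 0.061791

Final: 0.061791


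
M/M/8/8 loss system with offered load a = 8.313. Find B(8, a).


B(c,a) = (a^c/c!) / Σ_{k=0}^{c} a^k/k!
a^8/8! = 565.642093
Σ terms (k=0..8): 1.00000 + 8.31300 + 34.55298 + 95.74632 + 198.98479 + 330.83211 + 458.36789 + 544.34461 + 565.64209 = 2237.783799
B = 565.642093/2237.783799 = 0.252769

Final: 0.252769


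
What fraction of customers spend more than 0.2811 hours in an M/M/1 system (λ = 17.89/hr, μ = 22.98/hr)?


W ~ Exponential(μ−λ) for M/M/1.
μ − λ = 22.98 − 17.89 = 5.0900
P(W > t) = e^{−(μ−λ)t} = e^{−1.4308} = 0.239118

Final: 0.239118


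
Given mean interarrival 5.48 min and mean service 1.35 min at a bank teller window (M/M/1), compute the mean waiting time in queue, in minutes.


λ = 60/5.48 = 10.9489 /hr
μ = 60/1.35 = 44.4444 /hr
ρ = λ/μ = 10.9489/44.4444 = 0.2464
Wq = ρ/(μ−λ) = 0.2464/(44.4444−10.9489) = 0.007355 hr
In minutes: 0.007355·60 = 0.4413 min

Final: 0.4413 min


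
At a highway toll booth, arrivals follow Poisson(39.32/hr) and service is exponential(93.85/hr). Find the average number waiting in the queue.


ρ = 39.32/93.85 = 0.4190
Lq = ρ²/(1−ρ) = 0.1755/0.5810 = 0.3021

Final: 0.3021


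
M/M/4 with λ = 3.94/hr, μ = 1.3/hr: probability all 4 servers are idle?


a = λ/μ = 3.94/1.3 = 3.0308; ρ = a/c = 0.7577
Σ_{k=0}^{3} a^k/k! (terms k=0..3) = 1.00000 + 3.03077 + 4.59278 + 4.63989 = 13.26344
Tail: a^4/(4!(1−ρ)) = 84.37455/(24·0.2423) = 14.50885
P₀ = 1/(13.26344 + 14.50885) = 1/27.77229 = 0.036007

Final: 0.036007


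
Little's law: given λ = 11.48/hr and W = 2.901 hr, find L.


L = λW = 11.48·2.901 = 33.3035

Final: 33.3035


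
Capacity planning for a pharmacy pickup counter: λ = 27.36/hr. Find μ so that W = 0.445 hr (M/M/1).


W = 1/(μ−λ) ⇒ μ − λ = 1/W = 1/0.445 = 2.2472
μ = λ + 1/W = 27.36 + 2.2472 = 29.6072 per hr

Final: 29.6072 /hr


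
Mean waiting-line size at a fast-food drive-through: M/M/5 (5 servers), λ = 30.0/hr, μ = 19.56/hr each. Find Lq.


a = λ/μ = 1.5337; ρ = a/5 = 0.3067
P₀ = 0.215339
Lq = P₀·a^c·ρ / (c!·(1−ρ)²) = 0.215339·8.48715·0.3067/(120·0.48060)
= 0.009721

Final: 0.009721


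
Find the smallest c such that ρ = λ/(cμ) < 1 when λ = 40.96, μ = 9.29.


Stability requires cμ > λ ⇔ c > λ/μ.
λ/μ = 40.96/9.29 = 4.4090
Minimum integer c = ⌊4.4090⌋ + 1 = 5
Check: 5·9.29 = 46.45 > 40.96, while 4·9.29 = 37.16 ≤ 40.96

Final: 5 servers


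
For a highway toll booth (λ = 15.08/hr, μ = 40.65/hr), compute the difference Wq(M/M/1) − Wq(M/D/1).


ρ = 15.08/40.65 = 0.3710
Wq(M/M/1) = ρ/(μ−λ) = 0.3710/25.57 = 0.01451 hr
Wq(M/D/1) = ρ/(2(μ−λ)) = 0.007254 hr
Savings = 0.01451 − 0.007254 = 0.007254 hr

Final: 0.007254 hr


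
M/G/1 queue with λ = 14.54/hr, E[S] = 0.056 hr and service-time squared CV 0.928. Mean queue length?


ρ = λ·E[S] = 14.54·0.056 = 0.8142
Lq = ρ²(1+C_s²)/(2(1−ρ)) = 0.6630·(1+0.928)/(2·0.1858)
= 0.6630·1.9280/0.3715 = 3.44056

Final: 3.44056


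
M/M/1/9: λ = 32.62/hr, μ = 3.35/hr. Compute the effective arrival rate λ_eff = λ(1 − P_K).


ρ = 9.7373; P_K = (1−ρ)ρ^9/(1−ρ^10) = 0.897302
λ_eff = λ(1 − P_K) = 32.62·(1 − 0.897302) = 32.62·0.102698 = 3.3500 /hr

Final: 3.3500 /hr


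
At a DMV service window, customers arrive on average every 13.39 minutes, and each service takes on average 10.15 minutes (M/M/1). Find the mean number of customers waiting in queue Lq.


λ = 60/13.39 = 4.4810 /hr
μ = 60/10.15 = 5.9113 /hr
ρ = λ/μ = 4.4810/5.9113 = 0.7580
Lq = ρ²/(1−ρ) = 0.5746/0.2420 = 2.3747

Final: 2.3747


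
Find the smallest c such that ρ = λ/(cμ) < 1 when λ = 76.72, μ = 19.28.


Stability requires cμ > λ ⇔ c > λ/μ.
λ/μ = 76.72/19.28 = 3.9793
Minimum integer c = ⌊3.9793⌋ + 1 = 4
Check: 4·19.28 = 77.12 > 76.72, while 3·19.28 = 57.84 ≤ 76.72

Final: 4 servers


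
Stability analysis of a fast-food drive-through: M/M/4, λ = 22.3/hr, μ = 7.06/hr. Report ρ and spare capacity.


Total capacity cμ = 4·7.06 = 28.24/hr
ρ = λ/(cμ) = 22.3/28.24 = 0.7897
Stable ⇔ ρ < 1: YES
Spare capacity = cμ − λ = 28.24 − 22.3 = 5.94/hr

Final: ρ = 0.7897; stable; margin = 5.94/hr


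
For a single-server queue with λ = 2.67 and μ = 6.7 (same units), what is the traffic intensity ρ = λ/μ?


ρ = λ/μ = 2.67/6.7 = 0.3985

Final: 0.3985


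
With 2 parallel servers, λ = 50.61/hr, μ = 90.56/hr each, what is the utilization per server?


ρ = λ/(cμ) = 50.61/(2·90.56) = 50.61/181.12 = 0.2794

Final: 0.2794


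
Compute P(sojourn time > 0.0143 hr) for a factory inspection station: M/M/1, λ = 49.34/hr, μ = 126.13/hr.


W ~ Exponential(μ−λ) for M/M/1.
μ − λ = 126.13 − 49.34 = 76.7900
P(W > t) = e^{−(μ−λ)t} = e^{−1.0981} = 0.333505

Final: 0.333505


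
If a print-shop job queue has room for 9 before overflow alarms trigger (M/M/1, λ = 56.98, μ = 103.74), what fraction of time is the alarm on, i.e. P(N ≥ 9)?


ρ = 56.98/103.74 = 0.5493
P(N ≥ n) = ρ^n = 0.5493^9 = 0.004550

Final: 0.004550


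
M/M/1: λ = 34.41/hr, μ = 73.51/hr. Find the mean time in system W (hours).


W = 1/(μ−λ) = 1/(73.51 − 34.41) = 1/39.10 = 0.02558 hr

Final: 0.02558 hr


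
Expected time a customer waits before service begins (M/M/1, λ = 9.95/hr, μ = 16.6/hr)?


ρ = 9.95/16.6 = 0.5994
Wq = ρ/(μ−λ) = 0.5994/(16.6 − 9.95) = 0.5994/6.65 = 0.09013 hr

Final: 0.09013 hr


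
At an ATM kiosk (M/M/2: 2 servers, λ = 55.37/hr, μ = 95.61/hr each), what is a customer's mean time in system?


a = 0.5791; ρ = 0.2896; P₀ = 0.550914
Lq = P₀·a^c·ρ/(c!(1−ρ)²) = 0.05300
Wq = Lq/λ = 0.05300/55.37 = 0.0009572 hr
W = Wq + 1/μ = 0.0009572 + 0.01046 = 0.01142 hr

Final: 0.01142 hr


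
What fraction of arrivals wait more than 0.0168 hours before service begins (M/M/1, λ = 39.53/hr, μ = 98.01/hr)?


ρ = 39.53/98.01 = 0.4033
P(Wq > t) = ρ·e^{−(μ−λ)t} = 0.4033·e^{−0.9825}
= 0.4033·0.374387 = 0.151000

Final: 0.151000


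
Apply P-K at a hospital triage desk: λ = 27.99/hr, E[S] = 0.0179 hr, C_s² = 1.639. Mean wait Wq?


ρ = λ·E[S] = 27.99·0.0179 = 0.5010
E[S²] = E[S]²(1+C_s²) = 0.0179²·(1+1.639) = 0.0008456
Wq = λ·E[S²]/(2(1−ρ)) = 27.99·0.0008456/(2·0.4990) = 0.02372 hr

Final: 0.02372 hr


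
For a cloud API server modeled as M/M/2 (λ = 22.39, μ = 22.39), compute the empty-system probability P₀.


a = λ/μ = 22.39/22.39 = 1.0000; ρ = a/c = 0.5000
Σ_{k=0}^{1} a^k/k! (terms k=0..1) = 1.00000 + 1.00000 = 2.00000
Tail: a^2/(2!(1−ρ)) = 1.00000/(2·0.5000) = 1.00000
P₀ = 1/(2.00000 + 1.00000) = 1/3.00000 = 0.333333

Final: 0.333333


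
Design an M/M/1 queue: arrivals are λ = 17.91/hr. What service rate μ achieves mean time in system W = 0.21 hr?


W = 1/(μ−λ) ⇒ μ − λ = 1/W = 1/0.21 = 4.7619
μ = λ + 1/W = 17.91 + 4.7619 = 22.6719 per hr

Final: 22.6719 /hr


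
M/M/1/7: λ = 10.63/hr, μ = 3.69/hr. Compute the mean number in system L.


ρ = 10.63/3.69 = 2.8808
L = ρ[1 − (K+1)ρ^K + Kρ^(K+1)] / [(1−ρ)(1−ρ^(K+1))]
Numerator: 2.8808·(1 − 8·1646.449022 + 7·4743.022522) = 57703.227921
Denominator: (-1.8808)·(-4742.022522) = 8918.600625
L = 57703.227921/8918.600625 = 6.4700

Final: 6.4700


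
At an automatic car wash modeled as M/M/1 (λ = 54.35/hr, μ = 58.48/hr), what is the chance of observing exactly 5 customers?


ρ = 54.35/58.48 = 0.9294
P_n = (1−ρ)·ρ^n = (1 − 0.9294)·0.9294^5 = 0.07062·0.693363 = 0.048967

Final: 0.048967


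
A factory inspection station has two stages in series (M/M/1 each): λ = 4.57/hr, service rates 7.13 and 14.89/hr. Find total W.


Each node sees arrival rate λ = 4.57/hr (tandem ⇒ throughput preserved).
W₁ = 1/(μ₁−λ) = 1/(7.13−4.57) = 0.39063 hr
W₂ = 1/(μ₂−λ) = 1/(14.89−4.57) = 0.09690 hr
W_total = W₁ + W₂ = 0.39063 + 0.09690 = 0.48752 hr

Final: 0.48752 hr


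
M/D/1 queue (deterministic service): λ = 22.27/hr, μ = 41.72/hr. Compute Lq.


ρ = 22.27/41.72 = 0.5338
M/D/1: Lq = ρ²/(2(1−ρ)) = 0.2849/(2·0.4662) = 0.30560

Final: 0.30560


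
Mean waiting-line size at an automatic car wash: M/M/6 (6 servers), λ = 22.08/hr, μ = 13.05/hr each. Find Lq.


a = λ/μ = 1.6920; ρ = a/6 = 0.2820
P₀ = 0.184062
Lq = P₀·a^c·ρ / (c!·(1−ρ)²) = 0.184062·23.46018·0.2820/(720·0.51554)
= 0.003281

Final: 0.003281


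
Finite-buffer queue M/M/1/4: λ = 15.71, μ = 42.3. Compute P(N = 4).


ρ = λ/μ = 15.71/42.3 = 0.3714
P_K = (1−ρ)ρ^K/(1−ρ^(K+1)) = (0.6286·0.019026)/(1 − 0.007066)
= 0.011960/0.992934 = 0.012045

Final: 0.012045


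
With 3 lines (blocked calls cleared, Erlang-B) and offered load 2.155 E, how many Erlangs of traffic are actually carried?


B(3,2.155) = 0.233447 (Erlang-B)
Carried load = a(1 − B) = 2.155·(1 − 0.233447) = 2.155·0.766553 = 1.6519 E

Final: 1.6519 Erlangs


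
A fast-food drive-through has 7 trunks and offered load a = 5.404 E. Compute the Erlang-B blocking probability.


B(c,a) = (a^c/c!) / Σ_{k=0}^{c} a^k/k!
a^7/7! = 26.704032
Σ terms (k=0..7): 1.00000 + 5.40400 + 14.60161 + 26.30236 + 35.53449 + 38.40568 + 34.59072 + 26.70403 = 182.542892
B = 26.704032/182.542892 = 0.146289

Final: 0.146289


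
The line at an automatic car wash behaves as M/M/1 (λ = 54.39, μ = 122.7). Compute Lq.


ρ = 54.39/122.7 = 0.4433
Lq = ρ²/(1−ρ) = 0.1965/0.5567 = 0.3529

Final: 0.3529


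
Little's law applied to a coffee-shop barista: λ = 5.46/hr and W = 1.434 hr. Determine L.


L = λW = 5.46·1.434 = 7.8296

Final: 7.8296


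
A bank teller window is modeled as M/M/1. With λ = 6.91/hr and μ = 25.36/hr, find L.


ρ = λ/μ = 6.91/25.36 = 0.2725
L = ρ/(1−ρ) = 0.2725/(1 − 0.2725) = 0.2725/0.7275 = 0.3745

Final: 0.3745


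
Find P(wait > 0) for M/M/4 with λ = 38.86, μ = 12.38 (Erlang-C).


a = λ/μ = 3.1389; ρ = a/4 = 0.7847
P₀ = 0.030293 (from M/M/c formula)
C(c,a) = [a^c/(c!(1−ρ))]·P₀ = [97.07974/(24·0.2153)]·0.030293
= 18.79061·0.030293 = 0.569230

Final: 0.569230


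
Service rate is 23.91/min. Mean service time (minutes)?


Mean service time = 1/μ = 1/23.91 minute = 0.04182 minute
In minutes: 0.04182 × 1 = 0.04182 min

Final: 0.04182 min


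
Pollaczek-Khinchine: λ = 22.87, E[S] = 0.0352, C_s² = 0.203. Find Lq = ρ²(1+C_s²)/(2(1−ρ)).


ρ = λ·E[S] = 22.87·0.0352 = 0.8050
Lq = ρ²(1+C_s²)/(2(1−ρ)) = 0.6481·(1+0.203)/(2·0.1950)
= 0.6481·1.2030/0.3900 = 1.99927

Final: 1.99927


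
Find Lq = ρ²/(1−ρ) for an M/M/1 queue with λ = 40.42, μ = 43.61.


ρ = 40.42/43.61 = 0.9269
Lq = ρ²/(1−ρ) = 0.8591/0.07315 = 11.7440

Final: 11.7440


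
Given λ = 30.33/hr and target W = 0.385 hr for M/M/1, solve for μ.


W = 1/(μ−λ) ⇒ μ − λ = 1/W = 1/0.385 = 2.5974
μ = λ + 1/W = 30.33 + 2.5974 = 32.9274 per hr

Final: 32.9274 /hr


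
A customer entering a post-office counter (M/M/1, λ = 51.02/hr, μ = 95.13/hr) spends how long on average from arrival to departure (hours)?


W = 1/(μ−λ) = 1/(95.13 − 51.02) = 1/44.11 = 0.02267 hr

Final: 0.02267 hr


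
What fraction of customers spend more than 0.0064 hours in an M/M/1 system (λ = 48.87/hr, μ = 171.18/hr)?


W ~ Exponential(μ−λ) for M/M/1.
μ − λ = 171.18 − 48.87 = 122.3100
P(W > t) = e^{−(μ−λ)t} = e^{−0.7828} = 0.457132

Final: 0.457132


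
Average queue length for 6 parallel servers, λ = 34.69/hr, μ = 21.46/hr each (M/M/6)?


a = λ/μ = 1.6165; ρ = a/6 = 0.2694
P₀ = 0.198514
Lq = P₀·a^c·ρ / (c!·(1−ρ)²) = 0.198514·17.84216·0.2694/(720·0.53375)
= 0.002483

Final: 0.002483


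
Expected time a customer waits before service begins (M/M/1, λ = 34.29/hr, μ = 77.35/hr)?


ρ = 34.29/77.35 = 0.4433
Wq = ρ/(μ−λ) = 0.4433/(77.35 − 34.29) = 0.4433/43.06 = 0.01030 hr

Final: 0.01030 hr


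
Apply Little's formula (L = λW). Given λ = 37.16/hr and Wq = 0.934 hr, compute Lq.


Lq = λWq = 37.16·0.934 = 34.7074

Final: 34.7074


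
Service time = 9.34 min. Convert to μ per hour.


μ = 1/(service time) in consistent units.
1 hour = 60 min, so μ = 60/9.34 = 6.4240 per hour

Final: 6.4240 /hr


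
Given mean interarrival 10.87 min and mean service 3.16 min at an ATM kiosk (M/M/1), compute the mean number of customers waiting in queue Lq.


λ = 60/10.87 = 5.5198 /hr
μ = 60/3.16 = 18.9873 /hr
ρ = λ/μ = 5.5198/18.9873 = 0.2907
Lq = ρ²/(1−ρ) = 0.08451/0.7093 = 0.1191

Final: 0.1191


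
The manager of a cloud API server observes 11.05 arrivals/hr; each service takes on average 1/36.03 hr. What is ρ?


ρ = λ/μ = 11.05/36.03 = 0.3067

Final: 0.3067


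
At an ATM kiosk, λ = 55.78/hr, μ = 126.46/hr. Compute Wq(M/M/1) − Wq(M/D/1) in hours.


ρ = 55.78/126.46 = 0.4411
Wq(M/M/1) = ρ/(μ−λ) = 0.4411/70.68 = 0.006241 hr
Wq(M/D/1) = ρ/(2(μ−λ)) = 0.003120 hr
Savings = 0.006241 − 0.003120 = 0.003120 hr

Final: 0.003120 hr


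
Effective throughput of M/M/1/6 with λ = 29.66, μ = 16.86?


ρ = 1.7592; P_K = (1−ρ)ρ^6/(1−ρ^7) = 0.439996
λ_eff = λ(1 − P_K) = 29.66·(1 − 0.439996) = 29.66·0.560004 = 16.6097 /hr

Final: 16.6097 /hr


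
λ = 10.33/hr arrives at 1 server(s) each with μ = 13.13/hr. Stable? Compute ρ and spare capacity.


Total capacity cμ = 1·13.13 = 13.13/hr
ρ = λ/(cμ) = 10.33/13.13 = 0.7867
Stable ⇔ ρ < 1: YES
Spare capacity = cμ − λ = 13.13 − 10.33 = 2.80/hr

Final: ρ = 0.7867; stable; margin = 2.80/hr


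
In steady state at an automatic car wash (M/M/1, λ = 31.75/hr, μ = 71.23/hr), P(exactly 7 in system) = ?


ρ = 31.75/71.23 = 0.4457
P_n = (1−ρ)·ρ^n = (1 − 0.4457)·0.4457^7 = 0.5543·0.003496 = 0.001938

Final: 0.001938


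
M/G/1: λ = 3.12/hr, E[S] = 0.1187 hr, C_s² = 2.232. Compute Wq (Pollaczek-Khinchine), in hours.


ρ = λ·E[S] = 3.12·0.1187 = 0.3703
E[S²] = E[S]²(1+C_s²) = 0.1187²·(1+2.232) = 0.045538
Wq = λ·E[S²]/(2(1−ρ)) = 3.12·0.045538/(2·0.6297) = 0.11282 hr

Final: 0.11282 hr


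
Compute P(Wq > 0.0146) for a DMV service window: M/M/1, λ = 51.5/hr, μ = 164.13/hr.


ρ = 51.5/164.13 = 0.3138
P(Wq > t) = ρ·e^{−(μ−λ)t} = 0.3138·e^{−1.6444}
= 0.3138·0.193129 = 0.060599

Final: 0.060599


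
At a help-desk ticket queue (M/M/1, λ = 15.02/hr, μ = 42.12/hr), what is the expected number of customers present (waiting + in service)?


ρ = λ/μ = 15.02/42.12 = 0.3566
L = ρ/(1−ρ) = 0.3566/(1 − 0.3566) = 0.3566/0.6434 = 0.5542

Final: 0.5542


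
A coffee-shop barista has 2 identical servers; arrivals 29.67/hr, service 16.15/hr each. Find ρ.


ρ = λ/(cμ) = 29.67/(2·16.15) = 29.67/32.30 = 0.9186

Final: 0.9186


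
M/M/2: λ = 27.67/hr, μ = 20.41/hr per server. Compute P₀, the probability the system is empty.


a = λ/μ = 27.67/20.41 = 1.3557; ρ = a/c = 0.6779
Σ_{k=0}^{1} a^k/k! (terms k=0..1) = 1.00000 + 1.35571 = 2.35571
Tail: a^2/(2!(1−ρ)) = 1.83794/(2·0.3221) = 2.85266
P₀ = 1/(2.35571 + 2.85266) = 1/5.20837 = 0.191999

Final: 0.191999


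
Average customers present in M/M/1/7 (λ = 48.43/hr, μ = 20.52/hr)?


ρ = 48.43/20.52 = 2.3601
L = ρ[1 − (K+1)ρ^K + Kρ^(K+1)] / [(1−ρ)(1−ρ^(K+1))]
Numerator: 2.3601·(1 − 8·407.905713 + 7·962.713143) = 8205.595665
Denominator: (-1.3601)·(-961.713143) = 1308.061102
L = 8205.595665/1308.061102 = 6.2731

Final: 6.2731


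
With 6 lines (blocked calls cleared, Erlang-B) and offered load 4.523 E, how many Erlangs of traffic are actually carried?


B(6,4.523) = 0.155896 (Erlang-B)
Carried load = a(1 − B) = 4.523·(1 − 0.155896) = 4.523·0.844104 = 3.8179 E

Final: 3.8179 Erlangs


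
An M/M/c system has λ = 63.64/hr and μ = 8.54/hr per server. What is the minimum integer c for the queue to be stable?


Stability requires cμ > λ ⇔ c > λ/μ.
λ/μ = 63.64/8.54 = 7.4520
Minimum integer c = ⌊7.4520⌋ + 1 = 8
Check: 8·8.54 = 68.32 > 63.64, while 7·8.54 = 59.78 ≤ 63.64

Final: 8 servers


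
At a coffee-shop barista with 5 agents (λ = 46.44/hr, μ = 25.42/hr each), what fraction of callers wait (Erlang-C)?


a = λ/μ = 1.8269; ρ = a/5 = 0.3654
P₀ = 0.160171 (from M/M/c formula)
C(c,a) = [a^c/(c!(1−ρ))]·P₀ = [20.35089/(120·0.6346)]·0.160171
= 0.26723·0.160171 = 0.042803

Final: 0.042803


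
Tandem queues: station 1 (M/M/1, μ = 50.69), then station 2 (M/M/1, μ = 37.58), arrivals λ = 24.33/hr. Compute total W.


Each node sees arrival rate λ = 24.33/hr (tandem ⇒ throughput preserved).
W₁ = 1/(μ₁−λ) = 1/(50.69−24.33) = 0.03794 hr
W₂ = 1/(μ₂−λ) = 1/(37.58−24.33) = 0.07547 hr
W_total = W₁ + W₂ = 0.03794 + 0.07547 = 0.11341 hr

Final: 0.11341 hr


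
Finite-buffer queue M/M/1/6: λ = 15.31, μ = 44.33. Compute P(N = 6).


ρ = λ/μ = 15.31/44.33 = 0.3454
P_K = (1−ρ)ρ^K/(1−ρ^(K+1)) = (0.6546·0.001697)/(1 − 0.0005861)
= 0.001111/0.999414 = 0.001112

Final: 0.001112


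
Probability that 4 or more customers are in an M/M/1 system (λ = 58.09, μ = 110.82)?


ρ = 58.09/110.82 = 0.5242
P(N ≥ n) = ρ^n = 0.5242^4 = 0.075498

Final: 0.075498


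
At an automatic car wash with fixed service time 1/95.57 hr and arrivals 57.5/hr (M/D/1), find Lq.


ρ = 57.5/95.57 = 0.6017
M/D/1: Lq = ρ²/(2(1−ρ)) = 0.3620/(2·0.3983) = 0.45436

Final: 0.45436


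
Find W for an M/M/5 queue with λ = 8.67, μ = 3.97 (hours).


a = 2.1839; ρ = 0.4368; P₀ = 0.111269
Lq = P₀·a^c·ρ/(c!(1−ρ)²) = 0.06342
Wq = Lq/λ = 0.06342/8.67 = 0.007315 hr
W = Wq + 1/μ = 0.007315 + 0.25189 = 0.25920 hr

Final: 0.25920 hr


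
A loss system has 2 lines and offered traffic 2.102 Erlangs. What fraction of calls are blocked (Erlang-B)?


B(c,a) = (a^c/c!) / Σ_{k=0}^{c} a^k/k!
a^2/2! = 2.209202
Σ terms (k=0..2): 1.00000 + 2.10200 + 2.20920 = 5.311202
B = 2.209202/5.311202 = 0.415951

Final: 0.415951


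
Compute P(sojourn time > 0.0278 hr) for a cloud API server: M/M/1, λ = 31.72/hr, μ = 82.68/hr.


W ~ Exponential(μ−λ) for M/M/1.
μ − λ = 82.68 − 31.72 = 50.9600
P(W > t) = e^{−(μ−λ)t} = e^{−1.4167} = 0.242516

Final: 0.242516


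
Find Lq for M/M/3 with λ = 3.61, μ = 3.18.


a = λ/μ = 1.1352; ρ = a/3 = 0.3784
P₀ = 0.315273
Lq = P₀·a^c·ρ / (c!·(1−ρ)²) = 0.315273·1.46299·0.3784/(6·0.38638)
= 0.07529

Final: 0.07529


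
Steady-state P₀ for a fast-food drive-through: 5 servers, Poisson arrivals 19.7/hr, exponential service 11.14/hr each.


a = λ/μ = 19.7/11.14 = 1.7684; ρ = a/c = 0.3537
Σ_{k=0}^{4} a^k/k! (terms k=0..4) = 1.00000 + 1.76840 + 1.56362 + 0.92170 + 0.40749 = 5.66122
Tail: a^5/(5!(1−ρ)) = 17.29439/(120·0.6463) = 0.22299
P₀ = 1/(5.66122 + 0.22299) = 1/5.88420 = 0.169947

Final: 0.169947


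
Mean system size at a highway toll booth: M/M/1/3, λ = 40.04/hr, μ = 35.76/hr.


ρ = 40.04/35.76 = 1.1197
L = ρ[1 − (K+1)ρ^K + Kρ^(K+1)] / [(1−ρ)(1−ρ^(K+1))]
Numerator: 1.1197·(1 − 4·1.403750 + 3·1.571760) = 0.112284
Denominator: (-0.1197)·(-0.571760) = 0.068432
L = 0.112284/0.068432 = 1.6408

Final: 1.6408


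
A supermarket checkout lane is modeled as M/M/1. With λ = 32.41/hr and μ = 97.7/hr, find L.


ρ = λ/μ = 32.41/97.7 = 0.3317
L = ρ/(1−ρ) = 0.3317/(1 − 0.3317) = 0.3317/0.6683 = 0.4964

Final: 0.4964


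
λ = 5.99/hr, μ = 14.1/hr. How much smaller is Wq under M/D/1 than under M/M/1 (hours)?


ρ = 5.99/14.1 = 0.4248
Wq(M/M/1) = ρ/(μ−λ) = 0.4248/8.11 = 0.05238 hr
Wq(M/D/1) = ρ/(2(μ−λ)) = 0.02619 hr
Savings = 0.05238 − 0.02619 = 0.02619 hr

Final: 0.02619 hr


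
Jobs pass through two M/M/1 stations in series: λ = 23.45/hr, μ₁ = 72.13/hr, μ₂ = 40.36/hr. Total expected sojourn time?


Each node sees arrival rate λ = 23.45/hr (tandem ⇒ throughput preserved).
W₁ = 1/(μ₁−λ) = 1/(72.13−23.45) = 0.02054 hr
W₂ = 1/(μ₂−λ) = 1/(40.36−23.45) = 0.05914 hr
W_total = W₁ + W₂ = 0.02054 + 0.05914 = 0.07968 hr

Final: 0.07968 hr


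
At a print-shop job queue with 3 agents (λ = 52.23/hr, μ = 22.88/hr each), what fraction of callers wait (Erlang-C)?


a = λ/μ = 2.2828; ρ = a/3 = 0.7609
P₀ = 0.070516 (from M/M/c formula)
C(c,a) = [a^c/(c!(1−ρ))]·P₀ = [11.89576/(6·0.2391)]·0.070516
= 8.29296·0.070516 = 0.584782

Final: 0.584782


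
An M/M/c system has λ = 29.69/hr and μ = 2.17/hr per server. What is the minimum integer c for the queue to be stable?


Stability requires cμ > λ ⇔ c > λ/μ.
λ/μ = 29.69/2.17 = 13.6820
Minimum integer c = ⌊13.6820⌋ + 1 = 14
Check: 14·2.17 = 30.38 > 29.69, while 13·2.17 = 28.21 ≤ 29.69

Final: 14 servers


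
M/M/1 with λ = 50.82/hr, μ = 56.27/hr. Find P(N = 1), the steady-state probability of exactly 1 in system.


ρ = 50.82/56.27 = 0.9031
P_n = (1−ρ)·ρ^n = (1 − 0.9031)·0.9031^1 = 0.09685·0.903146 = 0.087474

Final: 0.087474


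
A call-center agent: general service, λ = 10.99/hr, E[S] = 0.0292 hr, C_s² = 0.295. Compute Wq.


ρ = λ·E[S] = 10.99·0.0292 = 0.3209
E[S²] = E[S]²(1+C_s²) = 0.0292²·(1+0.295) = 0.001104
Wq = λ·E[S²]/(2(1−ρ)) = 10.99·0.001104/(2·0.6791) = 0.008935 hr

Final: 0.008935 hr


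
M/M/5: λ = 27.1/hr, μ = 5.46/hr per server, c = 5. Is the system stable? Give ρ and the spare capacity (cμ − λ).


Total capacity cμ = 5·5.46 = 27.30/hr
ρ = λ/(cμ) = 27.1/27.30 = 0.9927
Stable ⇔ ρ < 1: YES
Spare capacity = cμ − λ = 27.30 − 27.1 = 0.20/hr

Final: ρ = 0.9927; stable; margin = 0.20/hr


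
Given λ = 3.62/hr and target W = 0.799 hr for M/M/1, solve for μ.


W = 1/(μ−λ) ⇒ μ − λ = 1/W = 1/0.799 = 1.2516
μ = λ + 1/W = 3.62 + 1.2516 = 4.8716 per hr

Final: 4.8716 /hr


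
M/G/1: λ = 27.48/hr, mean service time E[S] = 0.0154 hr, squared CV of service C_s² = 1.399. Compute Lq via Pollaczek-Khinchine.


ρ = λ·E[S] = 27.48·0.0154 = 0.4232
Lq = ρ²(1+C_s²)/(2(1−ρ)) = 0.1791·(1+1.399)/(2·0.5768)
= 0.1791·2.3990/1.1536 = 0.37243

Final: 0.37243


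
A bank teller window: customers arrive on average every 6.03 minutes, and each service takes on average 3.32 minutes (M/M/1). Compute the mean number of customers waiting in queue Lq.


λ = 60/6.03 = 9.9502 /hr
μ = 60/3.32 = 18.0723 /hr
ρ = λ/μ = 9.9502/18.0723 = 0.5506
Lq = ρ²/(1−ρ) = 0.3031/0.4494 = 0.6745

Final: 0.6745


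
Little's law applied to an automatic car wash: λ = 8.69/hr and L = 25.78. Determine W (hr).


W = L/λ = 25.78/8.69 = 2.9666 hr

Final: 2.9666 hr


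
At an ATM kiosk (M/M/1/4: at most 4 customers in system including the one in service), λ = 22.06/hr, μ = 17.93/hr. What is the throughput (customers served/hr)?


ρ = 1.2303; P_K = (1−ρ)ρ^4/(1−ρ^5) = 0.290128
λ_eff = λ(1 − P_K) = 22.06·(1 − 0.290128) = 22.06·0.709872 = 15.6598 /hr

Final: 15.6598 /hr


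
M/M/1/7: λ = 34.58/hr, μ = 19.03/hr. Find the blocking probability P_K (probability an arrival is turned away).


ρ = λ/μ = 34.58/19.03 = 1.8171
P_K = (1−ρ)ρ^K/(1−ρ^(K+1)) = (-0.8171·65.418925)/(1 − 118.874747)
= -53.455822/-117.874747 = 0.453497

Final: 0.453497


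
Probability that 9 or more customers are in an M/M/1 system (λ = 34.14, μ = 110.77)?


ρ = 34.14/110.77 = 0.3082
P(N ≥ n) = ρ^n = 0.3082^9 = 0.00002509

Final: 0.00002509


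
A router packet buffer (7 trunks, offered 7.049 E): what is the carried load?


B(7,7.049) = 0.251901 (Erlang-B)
Carried load = a(1 − B) = 7.049·(1 − 0.251901) = 7.049·0.748099 = 5.2734 E

Final: 5.2734 Erlangs


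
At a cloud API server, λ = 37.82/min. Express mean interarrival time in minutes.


Mean interarrival time = 1/λ = 1/37.82 minute = 0.02644 minute
In minutes: 0.02644 × 1 = 0.02644 min

Final: 0.02644 min


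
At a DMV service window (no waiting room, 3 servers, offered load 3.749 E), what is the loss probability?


B(c,a) = (a^c/c!) / Σ_{k=0}^{c} a^k/k!
a^3/3! = 8.782033
Σ terms (k=0..3): 1.00000 + 3.74900 + 7.02750 + 8.78203 = 20.558534
B = 8.782033/20.558534 = 0.427172

Final: 0.427172


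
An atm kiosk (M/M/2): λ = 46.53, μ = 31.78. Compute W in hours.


a = 1.4641; ρ = 0.7321; P₀ = 0.154692
Lq = P₀·a^c·ρ/(c!(1−ρ)²) = 1.69076
Wq = Lq/λ = 1.69076/46.53 = 0.03634 hr
W = Wq + 1/μ = 0.03634 + 0.03147 = 0.06780 hr

Final: 0.06780 hr


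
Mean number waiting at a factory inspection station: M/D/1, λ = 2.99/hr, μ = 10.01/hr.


ρ = 2.99/10.01 = 0.2987
M/D/1: Lq = ρ²/(2(1−ρ)) = 0.08922/(2·0.7013) = 0.06361

Final: 0.06361


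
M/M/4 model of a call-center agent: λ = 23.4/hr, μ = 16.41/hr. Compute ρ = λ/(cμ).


ρ = λ/(cμ) = 23.4/(4·16.41) = 23.4/65.64 = 0.3565

Final: 0.3565


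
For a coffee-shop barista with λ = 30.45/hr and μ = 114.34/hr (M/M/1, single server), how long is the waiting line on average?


ρ = 30.45/114.34 = 0.2663
Lq = ρ²/(1−ρ) = 0.07092/0.7337 = 0.09666

Final: 0.09666


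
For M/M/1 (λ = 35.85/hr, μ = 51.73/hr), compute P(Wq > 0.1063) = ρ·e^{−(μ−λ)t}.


ρ = 35.85/51.73 = 0.6930
P(Wq > t) = ρ·e^{−(μ−λ)t} = 0.6930·e^{−1.6880}
= 0.6930·0.184881 = 0.128126

Final: 0.128126


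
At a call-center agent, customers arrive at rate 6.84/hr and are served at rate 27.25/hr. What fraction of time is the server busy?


ρ = λ/μ = 6.84/27.25 = 0.2510

Final: 0.2510


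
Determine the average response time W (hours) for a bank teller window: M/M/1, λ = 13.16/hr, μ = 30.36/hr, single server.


W = 1/(μ−λ) = 1/(30.36 − 13.16) = 1/17.20 = 0.05814 hr

Final: 0.05814 hr


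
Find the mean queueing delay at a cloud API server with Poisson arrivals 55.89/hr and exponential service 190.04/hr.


ρ = 55.89/190.04 = 0.2941
Wq = ρ/(μ−λ) = 0.2941/(190.04 − 55.89) = 0.2941/134.15 = 0.002192 hr

Final: 0.002192 hr


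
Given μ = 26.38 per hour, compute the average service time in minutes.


Mean service time = 1/μ = 1/26.38 hour = 0.03791 hour
In minutes: 0.03791 × 60 = 2.2745 min

Final: 2.2745 min


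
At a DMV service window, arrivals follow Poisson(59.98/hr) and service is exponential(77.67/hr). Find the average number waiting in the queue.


ρ = 59.98/77.67 = 0.7722
Lq = ρ²/(1−ρ) = 0.5964/0.2278 = 2.6184

Final: 2.6184


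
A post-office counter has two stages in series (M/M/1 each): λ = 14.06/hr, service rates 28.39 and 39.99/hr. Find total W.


Each node sees arrival rate λ = 14.06/hr (tandem ⇒ throughput preserved).
W₁ = 1/(μ₁−λ) = 1/(28.39−14.06) = 0.06978 hr
W₂ = 1/(μ₂−λ) = 1/(39.99−14.06) = 0.03857 hr
W_total = W₁ + W₂ = 0.06978 + 0.03857 = 0.10835 hr

Final: 0.10835 hr


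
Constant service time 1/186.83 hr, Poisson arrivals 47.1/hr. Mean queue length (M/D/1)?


ρ = 47.1/186.83 = 0.2521
M/D/1: Lq = ρ²/(2(1−ρ)) = 0.06355/(2·0.7479) = 0.04249

Final: 0.04249


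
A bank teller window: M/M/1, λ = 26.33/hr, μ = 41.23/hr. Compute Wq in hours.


ρ = 26.33/41.23 = 0.6386
Wq = ρ/(μ−λ) = 0.6386/(41.23 − 26.33) = 0.6386/14.90 = 0.04286 hr

Final: 0.04286 hr
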